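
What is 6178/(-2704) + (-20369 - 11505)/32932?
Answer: -36205149/11131016 ≈ -3.2526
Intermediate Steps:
6178/(-2704) + (-20369 - 11505)/32932 = 6178*(-1/2704) - 31874*1/32932 = -3089/1352 - 15937/16466 = -36205149/11131016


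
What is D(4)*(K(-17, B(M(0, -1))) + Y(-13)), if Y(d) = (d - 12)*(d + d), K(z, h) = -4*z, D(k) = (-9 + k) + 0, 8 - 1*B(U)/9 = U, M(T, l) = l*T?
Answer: -3590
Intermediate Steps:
M(T, l) = T*l
B(U) = 72 - 9*U
D(k) = -9 + k
Y(d) = 2*d*(-12 + d) (Y(d) = (-12 + d)*(2*d) = 2*d*(-12 + d))
D(4)*(K(-17, B(M(0, -1))) + Y(-13)) = (-9 + 4)*(-4*(-17) + 2*(-13)*(-12 - 13)) = -5*(68 + 2*(-13)*(-25)) = -5*(68 + 650) = -5*718 = -3590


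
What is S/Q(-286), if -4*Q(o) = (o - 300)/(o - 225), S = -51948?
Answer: 53090856/293 ≈ 1.8120e+5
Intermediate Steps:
Q(o) = -(-300 + o)/(4*(-225 + o)) (Q(o) = -(o - 300)/(4*(o - 225)) = -(-300 + o)/(4*(-225 + o)))
S/Q(-286) = -51948*4*(-225 - 286)/(300 - 1*(-286)) = -51948*(-2044/(300 + 286)) = -51948/((¼)*(-1/511)*586) = -51948/(-293/1022) = -51948*(-1022/293) = 53090856/293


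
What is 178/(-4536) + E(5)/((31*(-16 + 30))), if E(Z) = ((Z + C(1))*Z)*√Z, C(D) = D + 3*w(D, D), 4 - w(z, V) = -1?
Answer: -89/2268 + 15*√5/62 ≈ 0.50174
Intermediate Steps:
w(z, V) = 5 (w(z, V) = 4 - 1*(-1) = 4 + 1 = 5)
C(D) = 15 + D (C(D) = D + 3*5 = D + 15 = 15 + D)
E(Z) = Z^(3/2)*(16 + Z) (E(Z) = ((Z + (15 + 1))*Z)*√Z = ((Z + 16)*Z)*√Z = ((16 + Z)*Z)*√Z = (Z*(16 + Z))*√Z = Z^(3/2)*(16 + Z))
178/(-4536) + E(5)/((31*(-16 + 30))) = 178/(-4536) + (5^(3/2)*(16 + 5))/((31*(-16 + 30))) = 178*(-1/4536) + ((5*√5)*21)/((31*14)) = -89/2268 + (105*√5)/434 = -89/2268 + (105*√5)*(1/434) = -89/2268 + 15*√5/62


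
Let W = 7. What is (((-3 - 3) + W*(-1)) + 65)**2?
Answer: 2704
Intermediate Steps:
(((-3 - 3) + W*(-1)) + 65)**2 = (((-3 - 3) + 7*(-1)) + 65)**2 = ((-6 - 7) + 65)**2 = (-13 + 65)**2 = 52**2 = 2704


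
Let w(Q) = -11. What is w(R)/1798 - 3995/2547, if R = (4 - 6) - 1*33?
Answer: -7211027/4579506 ≈ -1.5746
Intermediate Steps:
R = -35 (R = -2 - 33 = -35)
w(R)/1798 - 3995/2547 = -11/1798 - 3995/2547 = -7211027/4579506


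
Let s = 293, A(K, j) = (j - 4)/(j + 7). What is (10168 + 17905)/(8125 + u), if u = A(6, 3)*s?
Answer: 280730/80957 ≈ 3.4676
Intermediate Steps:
A(K, j) = (-4 + j)/(7 + j)
u = -293/10 (u = ((-4 + 3)/(7 + 3))*293 = (-1/10)*293 = ((⅒)*(-1))*293 = -⅒*293 = -293/10 ≈ -29.300)
(10168 + 17905)/(8125 + u) = (10168 + 17905)/(8125 - 293/10) = 28073/(80957/10) = 28073*(10/80957) = 280730/80957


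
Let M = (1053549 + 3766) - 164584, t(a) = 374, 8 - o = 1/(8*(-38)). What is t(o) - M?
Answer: -892357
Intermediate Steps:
o = 2433/304 (o = 8 - 1/(8*(-38)) = 8 - 1/(-304) = 8 - 1*(-1/304) = 8 + 1/304 = 2433/304 ≈ 8.0033)
M = 892731 (M = 1057315 - 164584 = 892731)
t(o) - M = 374 - 1*892731 = 374 - 892731 = -892357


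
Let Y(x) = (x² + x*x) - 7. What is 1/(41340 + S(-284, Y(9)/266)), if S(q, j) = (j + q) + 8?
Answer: 266/10923179 ≈ 2.4352e-5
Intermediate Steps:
Y(x) = -7 + 2*x² (Y(x) = (x² + x²) - 7 = 2*x² - 7 = -7 + 2*x²)
S(q, j) = 8 + j + q
1/(41340 + S(-284, Y(9)/266)) = 1/(41340 + (8 + (-7 + 2*9²)/266 - 284)) = 1/(41340 + (8 + (-7 + 2*81)*(1/266) - 284)) = 1/(41340 + (8 + (-7 + 162)*(1/266) - 284)) = 1/(41340 + (8 + 155*(1/266) - 284)) = 1/(41340 + (8 + 155/266 - 284)) = 1/(41340 - 73261/266) = 1/(10923179/266) = 266/10923179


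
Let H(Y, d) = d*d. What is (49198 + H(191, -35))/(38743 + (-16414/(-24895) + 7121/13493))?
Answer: 16937500933405/13014491500002 ≈ 1.3014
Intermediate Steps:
H(Y, d) = d²
(49198 + H(191, -35))/(38743 + (-16414/(-24895) + 7121/13493)) = (49198 + (-35)²)/(38743 + (-16414/(-24895) + 7121/13493)) = (49198 + 1225)/(38743 + (-16414*(-1/24895) + 7121*(1/13493))) = 50423/(38743 + (16414/24895 + 7121/13493)) = 50423/(38743 + 398751397/335908235) = 50423/(13014491500002/335908235) = 50423*(335908235/13014491500002) = 16937500933405/13014491500002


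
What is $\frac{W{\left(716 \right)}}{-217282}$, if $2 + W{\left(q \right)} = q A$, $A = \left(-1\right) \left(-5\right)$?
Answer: $- \frac{1789}{108641} \approx -0.016467$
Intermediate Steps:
$A = 5$
$W{\left(q \right)} = -2 + 5 q$ ($W{\left(q \right)} = -2 + q 5 = -2 + 5 q$)
$\frac{W{\left(716 \right)}}{-217282} = \frac{-2 + 5 \cdot 716}{-217282} = \left(-2 + 3580\right) \left(- \frac{1}{217282}\right) = 3578 \left(- \frac{1}{217282}\right) = - \frac{1789}{108641}$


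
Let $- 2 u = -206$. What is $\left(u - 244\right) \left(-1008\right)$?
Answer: $142128$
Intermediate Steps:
$u = 103$ ($u = \left(- \frac{1}{2}\right) \left(-206\right) = 103$)
$\left(u - 244\right) \left(-1008\right) = \left(103 - 244\right) \left(-1008\right) = \left(-141\right) \left(-1008\right) = 142128$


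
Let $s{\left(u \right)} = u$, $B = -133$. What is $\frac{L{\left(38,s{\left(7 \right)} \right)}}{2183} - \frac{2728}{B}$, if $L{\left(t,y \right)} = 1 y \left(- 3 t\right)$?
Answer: $\frac{5849090}{290339} \approx 20.146$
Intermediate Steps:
$L{\left(t,y \right)} = - 3 t y$ ($L{\left(t,y \right)} = y \left(- 3 t\right) = - 3 t y$)
$\frac{L{\left(38,s{\left(7 \right)} \right)}}{2183} - \frac{2728}{B} = \frac{\left(-3\right) 38 \cdot 7}{2183} - \frac{2728}{-133} = \left(-798\right) \frac{1}{2183} - - \frac{2728}{133} = - \frac{798}{2183} + \frac{2728}{133} = \frac{5849090}{290339}$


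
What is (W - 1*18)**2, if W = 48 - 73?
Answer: 1849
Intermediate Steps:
W = -25
(W - 1*18)**2 = (-25 - 1*18)**2 = (-25 - 18)**2 = (-43)**2 = 1849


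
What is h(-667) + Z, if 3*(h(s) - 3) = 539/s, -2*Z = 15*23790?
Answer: -357022961/2001 ≈ -1.7842e+5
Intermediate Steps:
Z = -178425 (Z = -15*23790/2 = -½*356850 = -178425)
h(s) = 3 + 539/(3*s) (h(s) = 3 + (539/s)/3 = 3 + 539/(3*s))
h(-667) + Z = (3 + (539/3)/(-667)) - 178425 = (3 + (539/3)*(-1/667)) - 178425 = (3 - 539/2001) - 178425 = 5464/2001 - 178425 = -357022961/2001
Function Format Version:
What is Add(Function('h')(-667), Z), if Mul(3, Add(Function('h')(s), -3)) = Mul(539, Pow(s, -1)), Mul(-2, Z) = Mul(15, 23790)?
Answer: Rational(-357022961, 2001) ≈ -1.7842e+5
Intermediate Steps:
Z = -178425 (Z = Mul(Rational(-1, 2), Mul(15, 23790)) = Mul(Rational(-1, 2), 356850) = -178425)
Function('h')(s) = Add(3, Mul(Rational(539, 3), Pow(s, -1))) (Function('h')(s) = Add(3, Mul(Rational(1, 3), Mul(539, Pow(s, -1)))) = Add(3, Mul(Rational(539, 3), Pow(s, -1))))
Add(Function('h')(-667), Z) = Add(Add(3, Mul(Rational(539, 3), Pow(-667, -1))), -178425) = Add(Add(3, Mul(Rational(539, 3), Rational(-1, 667))), -178425) = Add(Add(3, Rational(-539, 2001)), -178425) = Add(Rational(5464, 2001), -178425) = Rational(-357022961, 2001)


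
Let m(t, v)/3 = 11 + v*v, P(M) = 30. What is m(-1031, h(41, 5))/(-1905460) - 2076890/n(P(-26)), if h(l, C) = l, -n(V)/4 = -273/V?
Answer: -2473394377604/43349215 ≈ -57057.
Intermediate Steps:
n(V) = 1092/V (n(V) = -(-1092)/V = 1092/V)
m(t, v) = 33 + 3*v² (m(t, v) = 3*(11 + v*v) = 3*(11 + v²) = 33 + 3*v²)
m(-1031, h(41, 5))/(-1905460) - 2076890/n(P(-26)) = (33 + 3*41²)/(-1905460) - 2076890/(1092/30) = (33 + 3*1681)*(-1/1905460) - 2076890/(1092*(1/30)) = (33 + 5043)*(-1/1905460) - 2076890/182/5 = 5076*(-1/1905460) - 2076890*5/182 = -1269/476365 - 5192225/91 = -2473394377604/43349215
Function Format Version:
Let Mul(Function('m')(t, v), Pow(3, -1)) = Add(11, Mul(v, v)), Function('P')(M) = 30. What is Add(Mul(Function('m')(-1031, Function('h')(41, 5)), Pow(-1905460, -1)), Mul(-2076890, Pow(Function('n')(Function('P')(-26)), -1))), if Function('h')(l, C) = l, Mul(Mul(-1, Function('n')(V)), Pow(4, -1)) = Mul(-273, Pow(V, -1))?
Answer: Rational(-2473394377604, 43349215) ≈ -57057.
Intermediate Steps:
Function('n')(V) = Mul(1092, Pow(V, -1)) (Function('n')(V) = Mul(-4, Mul(-273, Pow(V, -1))) = Mul(1092, Pow(V, -1)))
Function('m')(t, v) = Add(33, Mul(3, Pow(v, 2))) (Function('m')(t, v) = Mul(3, Add(11, Mul(v, v))) = Mul(3, Add(11, Pow(v, 2))) = Add(33, Mul(3, Pow(v, 2))))
Add(Mul(Function('m')(-1031, Function('h')(41, 5)), Pow(-1905460, -1)), Mul(-2076890, Pow(Function('n')(Function('P')(-26)), -1))) = Add(Mul(Add(33, Mul(3, Pow(41, 2))), Pow(-1905460, -1)), Mul(-2076890, Pow(Mul(1092, Pow(30, -1)), -1))) = Add(Mul(Add(33, Mul(3, 1681)), Rational(-1, 1905460)), Mul(-2076890, Pow(Mul(1092, Rational(1, 30)), -1))) = Add(Mul(Add(33, 5043), Rational(-1, 1905460)), Mul(-2076890, Pow(Rational(182, 5), -1))) = Add(Mul(5076, Rational(-1, 1905460)), Mul(-2076890, Rational(5, 182))) = Add(Rational(-1269, 476365), Rational(-5192225, 91)) = Rational(-2473394377604, 43349215)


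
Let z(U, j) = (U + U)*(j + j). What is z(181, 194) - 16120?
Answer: 124336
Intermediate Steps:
z(U, j) = 4*U*j (z(U, j) = (2*U)*(2*j) = 4*U*j)
z(181, 194) - 16120 = 4*181*194 - 16120 = 140456 - 16120 = 124336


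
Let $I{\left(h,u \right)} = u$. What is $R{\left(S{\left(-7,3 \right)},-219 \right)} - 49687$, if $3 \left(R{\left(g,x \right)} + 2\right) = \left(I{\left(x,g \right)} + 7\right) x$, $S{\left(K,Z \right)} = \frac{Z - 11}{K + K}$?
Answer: $- \frac{351692}{7} \approx -50242.0$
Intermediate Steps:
$S{\left(K,Z \right)} = \frac{-11 + Z}{2 K}$
$R{\left(g,x \right)} = -2 + \frac{x \left(7 + g\right)}{3}$ ($R{\left(g,x \right)} = -2 + \frac{\left(g + 7\right) x}{3} = -2 + \frac{\left(7 + g\right) x}{3} = -2 + \frac{x \left(7 + g\right)}{3}$)
$R{\left(S{\left(-7,3 \right)},-219 \right)} - 49687 = \left(-2 + \frac{7}{3} \left(-219\right) + \frac{1}{3} \frac{-11 + 3}{2 \left(-7\right)} \left(-219\right)\right) - 49687 = \left(-2 - 511 + \frac{1}{3} \cdot \frac{1}{2} \left(- \frac{1}{7}\right) \left(-8\right) \left(-219\right)\right) - 49687 = \left(-2 - 511 + \frac{1}{3} \cdot \frac{4}{7} \left(-219\right)\right) - 49687 = \left(-2 - 511 - \frac{292}{7}\right) - 49687 = - \frac{3883}{7} - 49687 = - \frac{351692}{7}$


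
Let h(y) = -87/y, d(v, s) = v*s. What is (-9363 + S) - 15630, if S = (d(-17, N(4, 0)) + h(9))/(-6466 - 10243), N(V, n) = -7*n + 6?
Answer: -1252823776/50127 ≈ -24993.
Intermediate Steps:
N(V, n) = 6 - 7*n
d(v, s) = s*v
S = 335/50127 (S = ((6 - 7*0)*(-17) - 87/9)/(-6466 - 10243) = ((6 + 0)*(-17) - 87*⅑)/(-16709) = (6*(-17) - 29/3)*(-1/16709) = (-102 - 29/3)*(-1/16709) = -335/3*(-1/16709) = 335/50127 ≈ 0.0066830)
(-9363 + S) - 15630 = (-9363 + 335/50127) - 15630 = -469338766/50127 - 15630 = -1252823776/50127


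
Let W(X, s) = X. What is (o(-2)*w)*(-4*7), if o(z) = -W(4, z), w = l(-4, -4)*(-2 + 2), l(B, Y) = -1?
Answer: 0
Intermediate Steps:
w = 0 (w = -(-2 + 2) = -1*0 = 0)
o(z) = -4 (o(z) = -1*4 = -4)
(o(-2)*w)*(-4*7) = (-4*0)*(-4*7) = 0*(-28) = 0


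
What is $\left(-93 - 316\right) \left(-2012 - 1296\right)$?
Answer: $1352972$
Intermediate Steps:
$\left(-93 - 316\right) \left(-2012 - 1296\right) = \left(-93 - 316\right) \left(-3308\right) = \left(-409\right) \left(-3308\right) = 1352972$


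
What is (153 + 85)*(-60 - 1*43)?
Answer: -24514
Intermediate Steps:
(153 + 85)*(-60 - 1*43) = 238*(-60 - 43) = 238*(-103) = -24514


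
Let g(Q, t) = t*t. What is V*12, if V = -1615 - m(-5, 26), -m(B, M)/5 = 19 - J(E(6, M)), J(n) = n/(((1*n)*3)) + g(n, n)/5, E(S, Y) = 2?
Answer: -18308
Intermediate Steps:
g(Q, t) = t**2
J(n) = 1/3 + n**2/5 (J(n) = n/(((1*n)*3)) + n**2/5 = n/((n*3)) + n**2*(1/5) = n/((3*n)) + n**2/5 = n*(1/(3*n)) + n**2/5 = 1/3 + n**2/5)
m(B, M) = -268/3 (m(B, M) = -5*(19 - (1/3 + (1/5)*2**2)) = -5*(19 - (1/3 + (1/5)*4)) = -5*(19 - (1/3 + 4/5)) = -5*(19 - 1*17/15) = -5*(19 - 17/15) = -5*268/15 = -268/3)
V = -4577/3 (V = -1615 - 1*(-268/3) = -1615 + 268/3 = -4577/3 ≈ -1525.7)
V*12 = -4577/3*12 = -18308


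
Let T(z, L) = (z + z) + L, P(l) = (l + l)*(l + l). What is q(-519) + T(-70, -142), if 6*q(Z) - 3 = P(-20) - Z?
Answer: 215/3 ≈ 71.667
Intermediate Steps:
P(l) = 4*l² (P(l) = (2*l)*(2*l) = 4*l²)
q(Z) = 1603/6 - Z/6 (q(Z) = ½ + (4*(-20)² - Z)/6 = ½ + (4*400 - Z)/6 = ½ + (1600 - Z)/6 = ½ + (800/3 - Z/6) = 1603/6 - Z/6)
T(z, L) = L + 2*z (T(z, L) = 2*z + L = L + 2*z)
q(-519) + T(-70, -142) = (1603/6 - ⅙*(-519)) + (-142 + 2*(-70)) = (1603/6 + 173/2) + (-142 - 140) = 1061/3 - 282 = 215/3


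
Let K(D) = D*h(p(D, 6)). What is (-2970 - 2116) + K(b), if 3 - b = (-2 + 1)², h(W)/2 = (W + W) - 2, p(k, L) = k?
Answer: -5078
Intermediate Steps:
h(W) = -4 + 4*W (h(W) = 2*((W + W) - 2) = 2*(2*W - 2) = 2*(-2 + 2*W) = -4 + 4*W)
b = 2 (b = 3 - (-2 + 1)² = 3 - 1*(-1)² = 3 - 1*1 = 3 - 1 = 2)
K(D) = D*(-4 + 4*D)
(-2970 - 2116) + K(b) = (-2970 - 2116) + 4*2*(-1 + 2) = -5086 + 4*2*1 = -5086 + 8 = -5078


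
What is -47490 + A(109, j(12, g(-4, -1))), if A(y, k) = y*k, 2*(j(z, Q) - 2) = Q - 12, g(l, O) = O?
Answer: -95961/2 ≈ -47981.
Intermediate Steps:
j(z, Q) = -4 + Q/2 (j(z, Q) = 2 + (Q - 12)/2 = 2 + (-12 + Q)/2 = 2 + (-6 + Q/2) = -4 + Q/2)
A(y, k) = k*y
-47490 + A(109, j(12, g(-4, -1))) = -47490 + (-4 + (1/2)*(-1))*109 = -47490 + (-4 - 1/2)*109 = -47490 - 9/2*109 = -47490 - 981/2 = -95961/2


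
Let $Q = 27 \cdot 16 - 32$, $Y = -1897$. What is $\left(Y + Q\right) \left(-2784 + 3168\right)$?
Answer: $-574848$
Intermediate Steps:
$Q = 400$ ($Q = 432 - 32 = 400$)
$\left(Y + Q\right) \left(-2784 + 3168\right) = \left(-1897 + 400\right) \left(-2784 + 3168\right) = \left(-1497\right) 384 = -574848$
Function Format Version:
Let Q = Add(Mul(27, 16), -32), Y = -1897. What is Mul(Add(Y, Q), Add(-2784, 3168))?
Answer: -574848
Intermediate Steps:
Q = 400 (Q = Add(432, -32) = 400)
Mul(Add(Y, Q), Add(-2784, 3168)) = Mul(Add(-1897, 400), Add(-2784, 3168)) = Mul(-1497, 384) = -574848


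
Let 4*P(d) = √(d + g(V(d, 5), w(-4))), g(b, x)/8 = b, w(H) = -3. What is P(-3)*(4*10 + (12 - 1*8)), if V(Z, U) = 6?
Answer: 33*√5 ≈ 73.790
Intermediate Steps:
g(b, x) = 8*b
P(d) = √(48 + d)/4 (P(d) = √(d + 8*6)/4 = √(d + 48)/4 = √(48 + d)/4)
P(-3)*(4*10 + (12 - 1*8)) = (√(48 - 3)/4)*(4*10 + (12 - 1*8)) = (√45/4)*(40 + (12 - 8)) = ((3*√5)/4)*(40 + 4) = (3*√5/4)*44 = 33*√5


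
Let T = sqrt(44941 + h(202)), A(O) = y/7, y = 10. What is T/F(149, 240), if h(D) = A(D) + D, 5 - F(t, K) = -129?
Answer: sqrt(2212077)/938 ≈ 1.5856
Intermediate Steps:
A(O) = 10/7
F(t, K) = 134 (F(t, K) = 5 - 1*(-129) = 5 + 129 = 134)
h(D) = 10/7 + D
T = sqrt(2212077)/7 (T = sqrt(44941 + (10/7 + 202)) = sqrt(44941 + 1424/7) = sqrt(316011/7) = sqrt(2212077)/7 ≈ 212.47)
T/F(149, 240) = (sqrt(2212077)/7)/134 = (sqrt(2212077)/7)*(1/134) = sqrt(2212077)/938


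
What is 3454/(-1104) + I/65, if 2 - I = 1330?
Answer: -845311/35880 ≈ -23.559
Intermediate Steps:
I = -1328 (I = 2 - 1*1330 = 2 - 1330 = -1328)
3454/(-1104) + I/65 = 3454/(-1104) - 1328/65 = 3454*(-1/1104) - 1328*1/65 = -1727/552 - 1328/65 = -845311/35880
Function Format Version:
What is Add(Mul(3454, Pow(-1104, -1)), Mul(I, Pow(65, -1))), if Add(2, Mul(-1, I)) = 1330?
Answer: Rational(-845311, 35880) ≈ -23.559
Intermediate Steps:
I = -1328 (I = Add(2, Mul(-1, 1330)) = Add(2, -1330) = -1328)
Add(Mul(3454, Pow(-1104, -1)), Mul(I, Pow(65, -1))) = Add(Mul(3454, Pow(-1104, -1)), Mul(-1328, Pow(65, -1))) = Add(Mul(3454, Rational(-1, 1104)), Mul(-1328, Rational(1, 65))) = Add(Rational(-1727, 552), Rational(-1328, 65)) = Rational(-845311, 35880)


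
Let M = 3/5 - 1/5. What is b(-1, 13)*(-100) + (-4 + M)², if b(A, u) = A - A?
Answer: 324/25 ≈ 12.960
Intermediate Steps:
b(A, u) = 0
M = ⅖ (M = 3*(⅕) - 1*⅕ = ⅗ - ⅕ = ⅖ ≈ 0.40000)
b(-1, 13)*(-100) + (-4 + M)² = 0*(-100) + (-4 + ⅖)² = 0 + (-18/5)² = 0 + 324/25 = 324/25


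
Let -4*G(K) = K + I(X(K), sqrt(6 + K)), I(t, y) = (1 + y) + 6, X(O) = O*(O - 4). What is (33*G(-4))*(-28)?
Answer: 693 + 231*sqrt(2) ≈ 1019.7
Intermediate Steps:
X(O) = O*(-4 + O)
I(t, y) = 7 + y
G(K) = -7/4 - K/4 - sqrt(6 + K)/4 (G(K) = -(K + (7 + sqrt(6 + K)))/4 = -(7 + K + sqrt(6 + K))/4 = -7/4 - K/4 - sqrt(6 + K)/4)
(33*G(-4))*(-28) = (33*(-7/4 - 1/4*(-4) - sqrt(6 - 4)/4))*(-28) = (33*(-7/4 + 1 - sqrt(2)/4))*(-28) = (33*(-3/4 - sqrt(2)/4))*(-28) = (-99/4 - 33*sqrt(2)/4)*(-28) = 693 + 231*sqrt(2)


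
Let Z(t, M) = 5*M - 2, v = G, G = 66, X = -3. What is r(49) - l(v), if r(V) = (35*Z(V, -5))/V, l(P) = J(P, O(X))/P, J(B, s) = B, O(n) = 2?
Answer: -142/7 ≈ -20.286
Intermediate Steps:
v = 66
Z(t, M) = -2 + 5*M
l(P) = 1 (l(P) = P/P = 1)
r(V) = -945/V (r(V) = (35*(-2 + 5*(-5)))/V = (35*(-2 - 25))/V = (35*(-27))/V = -945/V)
r(49) - l(v) = -945/49 - 1*1 = -945*1/49 - 1 = -135/7 - 1 = -142/7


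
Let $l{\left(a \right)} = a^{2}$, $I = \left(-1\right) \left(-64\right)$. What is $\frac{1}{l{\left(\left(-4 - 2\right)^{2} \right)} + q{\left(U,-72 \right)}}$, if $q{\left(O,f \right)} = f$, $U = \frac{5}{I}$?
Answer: $\frac{1}{1224} \approx 0.00081699$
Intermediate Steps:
$I = 64$
$U = \frac{5}{64} \approx 0.078125$
$\frac{1}{l{\left(\left(-4 - 2\right)^{2} \right)} + q{\left(U,-72 \right)}} = \frac{1}{\left(\left(-4 - 2\right)^{2}\right)^{2} - 72} = \frac{1}{\left(\left(-6\right)^{2}\right)^{2} - 72} = \frac{1}{36^{2} - 72} = \frac{1}{1296 - 72} = \frac{1}{1224}$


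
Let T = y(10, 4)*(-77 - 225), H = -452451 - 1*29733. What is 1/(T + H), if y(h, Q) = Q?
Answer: -1/483392 ≈ -2.0687e-6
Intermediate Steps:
H = -482184 (H = -452451 - 29733 = -482184)
T = -1208 (T = 4*(-77 - 225) = 4*(-302) = -1208)
1/(T + H) = 1/(-1208 - 482184) = 1/(-483392) = -1/483392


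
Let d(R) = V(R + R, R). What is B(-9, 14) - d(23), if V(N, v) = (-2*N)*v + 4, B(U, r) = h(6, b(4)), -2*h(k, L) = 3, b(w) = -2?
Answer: 4221/2 ≈ 2110.5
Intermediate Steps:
h(k, L) = -3/2 (h(k, L) = -½*3 = -3/2)
B(U, r) = -3/2
V(N, v) = 4 - 2*N*v (V(N, v) = -2*N*v + 4 = 4 - 2*N*v)
d(R) = 4 - 4*R² (d(R) = 4 - 2*(R + R)*R = 4 - 2*2*R*R = 4 - 4*R²)
B(-9, 14) - d(23) = -3/2 - (4 - 4*23²) = -3/2 - (4 - 4*529) = -3/2 - (4 - 2116) = -3/2 - 1*(-2112) = -3/2 + 2112 = 4221/2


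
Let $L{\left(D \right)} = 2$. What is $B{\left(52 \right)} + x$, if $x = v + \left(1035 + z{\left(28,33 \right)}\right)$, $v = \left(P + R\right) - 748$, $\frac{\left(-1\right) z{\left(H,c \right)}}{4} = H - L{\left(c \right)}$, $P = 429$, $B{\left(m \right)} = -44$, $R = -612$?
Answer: $-44$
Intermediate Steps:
$z{\left(H,c \right)} = 8 - 4 H$ ($z{\left(H,c \right)} = - 4 \left(H - 2\right) = - 4 \left(-2 + H\right) = 8 - 4 H$)
$v = -931$ ($v = \left(429 - 612\right) - 748 = -183 - 748 = -931$)
$x = 0$ ($x = -931 + \left(1035 + \left(8 - 112\right)\right) = -931 + \left(1035 - 104\right) = -931 + 931 = 0$)
$B{\left(52 \right)} + x = -44 + 0 = -44$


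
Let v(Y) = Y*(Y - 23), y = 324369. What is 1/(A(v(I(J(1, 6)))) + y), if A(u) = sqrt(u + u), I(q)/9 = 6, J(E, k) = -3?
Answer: 36041/11690582757 - 2*sqrt(93)/35071748271 ≈ 3.0824e-6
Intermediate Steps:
I(q) = 54 (I(q) = 9*6 = 54)
v(Y) = Y*(-23 + Y)
A(u) = sqrt(2)*sqrt(u) (A(u) = sqrt(2*u) = sqrt(2)*sqrt(u))
1/(A(v(I(J(1, 6)))) + y) = 1/(sqrt(2)*sqrt(54*(-23 + 54)) + 324369) = 1/(sqrt(2)*sqrt(54*31) + 324369) = 1/(sqrt(2)*sqrt(1674) + 324369) = 1/(sqrt(2)*(3*sqrt(186)) + 324369) = 1/(6*sqrt(93) + 324369) = 1/(324369 + 6*sqrt(93))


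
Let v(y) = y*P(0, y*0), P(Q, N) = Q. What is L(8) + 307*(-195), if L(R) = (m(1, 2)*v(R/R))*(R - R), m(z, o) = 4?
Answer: -59865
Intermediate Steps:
v(y) = 0 (v(y) = y*0 = 0)
L(R) = 0 (L(R) = (4*0)*(R - R) = 0*0 = 0)
L(8) + 307*(-195) = 0 + 307*(-195) = 0 - 59865 = -59865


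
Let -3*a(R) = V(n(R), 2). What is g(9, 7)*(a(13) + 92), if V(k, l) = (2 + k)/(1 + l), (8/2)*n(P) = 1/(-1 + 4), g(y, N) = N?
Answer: 69377/108 ≈ 642.38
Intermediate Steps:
n(P) = 1/12 (n(P) = 1/(4*(-1 + 4)) = (1/4)/3 = (1/4)*(1/3) = 1/12)
V(k, l) = (2 + k)/(1 + l)
a(R) = -25/108 (a(R) = -(2 + 1/12)/(3*(1 + 2)) = -25/(3*3*12) = -25/(9*12) = -1/3*25/36 = -25/108)
g(9, 7)*(a(13) + 92) = 7*(-25/108 + 92) = 7*(9911/108) = 69377/108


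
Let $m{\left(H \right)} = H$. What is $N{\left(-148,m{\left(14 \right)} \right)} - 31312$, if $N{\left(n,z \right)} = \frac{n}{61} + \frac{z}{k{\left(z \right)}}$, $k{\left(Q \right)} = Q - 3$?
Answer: $- \frac{21011126}{671} \approx -31313.0$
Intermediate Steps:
$k{\left(Q \right)} = -3 + Q$
$N{\left(n,z \right)} = \frac{n}{61} + \frac{z}{-3 + z}$
$N{\left(-148,m{\left(14 \right)} \right)} - 31312 = \frac{14 + \frac{1}{61} \left(-148\right) \left(-3 + 14\right)}{-3 + 14} - 31312 = \frac{14 + \frac{1}{61} \left(-148\right) 11}{11} - 31312 = \frac{14 - \frac{1628}{61}}{11} - 31312 = \frac{1}{11} \left(- \frac{774}{61}\right) - 31312 = - \frac{774}{671} - 31312 = - \frac{21011126}{671}$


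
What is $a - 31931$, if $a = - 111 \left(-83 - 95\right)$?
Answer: $-12173$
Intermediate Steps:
$a = 19758$ ($a = \left(-111\right) \left(-178\right) = 19758$)
$a - 31931 = 19758 - 31931 = -12173$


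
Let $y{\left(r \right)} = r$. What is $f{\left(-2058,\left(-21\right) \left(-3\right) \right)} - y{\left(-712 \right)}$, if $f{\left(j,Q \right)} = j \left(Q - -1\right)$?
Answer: $-131000$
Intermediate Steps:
$f{\left(j,Q \right)} = j \left(1 + Q\right)$ ($f{\left(j,Q \right)} = j \left(Q + 1\right) = j \left(1 + Q\right)$)
$f{\left(-2058,\left(-21\right) \left(-3\right) \right)} - y{\left(-712 \right)} = - 2058 \left(1 - -63\right) - -712 = - 2058 \left(1 + 63\right) + 712 = \left(-2058\right) 64 + 712 = -131712 + 712 = -131000$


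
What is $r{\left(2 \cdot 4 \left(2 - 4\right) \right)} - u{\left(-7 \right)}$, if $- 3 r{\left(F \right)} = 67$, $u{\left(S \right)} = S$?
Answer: $- \frac{46}{3} \approx -15.333$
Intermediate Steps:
$r{\left(F \right)} = - \frac{67}{3}$ ($r{\left(F \right)} = \left(- \frac{1}{3}\right) 67 = - \frac{67}{3}$)
$r{\left(2 \cdot 4 \left(2 - 4\right) \right)} - u{\left(-7 \right)} = - \frac{67}{3} - -7 = - \frac{67}{3} + 7 = - \frac{46}{3}$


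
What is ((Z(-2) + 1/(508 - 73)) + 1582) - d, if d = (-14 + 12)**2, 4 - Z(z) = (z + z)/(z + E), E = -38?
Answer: 275251/174 ≈ 1581.9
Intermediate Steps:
Z(z) = 4 - 2*z/(-38 + z) (Z(z) = 4 - (z + z)/(z - 38) = 4 - 2*z/(-38 + z))
d = 4 (d = (-2)**2 = 4)
((Z(-2) + 1/(508 - 73)) + 1582) - d = ((2*(-76 - 2)/(-38 - 2) + 1/(508 - 73)) + 1582) - 1*4 = ((2*(-78)/(-40) + 1/435) + 1582) - 4 = ((2*(-1/40)*(-78) + 1/435) + 1582) - 4 = ((39/10 + 1/435) + 1582) - 4 = (679/174 + 1582) - 4 = 275947/174 - 4 = 275251/174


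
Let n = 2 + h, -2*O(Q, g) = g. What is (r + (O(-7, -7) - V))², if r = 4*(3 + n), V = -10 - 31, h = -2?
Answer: 12769/4 ≈ 3192.3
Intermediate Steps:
O(Q, g) = -g/2
V = -41
n = 0 (n = 2 - 2 = 0)
r = 12 (r = 4*(3 + 0) = 4*3 = 12)
(r + (O(-7, -7) - V))² = (12 + (-½*(-7) - 1*(-41)))² = (12 + (7/2 + 41))² = (12 + 89/2)² = (113/2)² = 12769/4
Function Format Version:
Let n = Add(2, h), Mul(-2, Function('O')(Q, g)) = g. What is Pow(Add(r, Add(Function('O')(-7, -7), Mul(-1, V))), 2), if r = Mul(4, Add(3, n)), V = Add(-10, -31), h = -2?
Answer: Rational(12769, 4) ≈ 3192.3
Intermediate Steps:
Function('O')(Q, g) = Mul(Rational(-1, 2), g)
V = -41
n = 0 (n = Add(2, -2) = 0)
r = 12 (r = Mul(4, Add(3, 0)) = Mul(4, 3) = 12)
Pow(Add(r, Add(Function('O')(-7, -7), Mul(-1, V))), 2) = Pow(Add(12, Add(Mul(Rational(-1, 2), -7), Mul(-1, -41))), 2) = Pow(Add(12, Add(Rational(7, 2), 41)), 2) = Pow(Add(12, Rational(89, 2)), 2) = Pow(Rational(113, 2), 2) = Rational(12769, 4)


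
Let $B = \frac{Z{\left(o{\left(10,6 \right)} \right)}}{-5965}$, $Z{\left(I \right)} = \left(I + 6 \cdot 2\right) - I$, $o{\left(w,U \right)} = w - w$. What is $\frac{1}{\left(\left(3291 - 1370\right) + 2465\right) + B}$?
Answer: $\frac{5965}{26162478} \approx 0.000228$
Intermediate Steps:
$o{\left(w,U \right)} = 0$
$Z{\left(I \right)} = 12$ ($Z{\left(I \right)} = \left(I + 12\right) - I = \left(12 + I\right) - I = 12$)
$B = - \frac{12}{5965}$ ($B = \frac{12}{-5965} = 12 \left(- \frac{1}{5965}\right) = - \frac{12}{5965} \approx -0.0020117$)
$\frac{1}{\left(\left(3291 - 1370\right) + 2465\right) + B} = \frac{1}{\left(\left(3291 - 1370\right) + 2465\right) - \frac{12}{5965}} = \frac{1}{\left(1921 + 2465\right) - \frac{12}{5965}} = \frac{1}{4386 - \frac{12}{5965}} = \frac{1}{\frac{26162478}{5965}} = \frac{5965}{26162478}$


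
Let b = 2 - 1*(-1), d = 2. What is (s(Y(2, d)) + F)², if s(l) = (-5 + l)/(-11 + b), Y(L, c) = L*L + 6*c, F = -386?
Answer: 9603801/64 ≈ 1.5006e+5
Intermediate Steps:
Y(L, c) = L² + 6*c
b = 3 (b = 2 + 1 = 3)
s(l) = 5/8 - l/8 (s(l) = (-5 + l)/(-11 + 3) = (-5 + l)/(-8) = (-5 + l)*(-⅛) = 5/8 - l/8)
(s(Y(2, d)) + F)² = ((5/8 - (2² + 6*2)/8) - 386)² = ((5/8 - (4 + 12)/8) - 386)² = ((5/8 - ⅛*16) - 386)² = ((5/8 - 2) - 386)² = (-11/8 - 386)² = (-3099/8)² = 9603801/64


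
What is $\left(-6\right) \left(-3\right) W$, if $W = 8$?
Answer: $144$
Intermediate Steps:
$\left(-6\right) \left(-3\right) W = \left(-6\right) \left(-3\right) 8 = 18 \cdot 8 = 144$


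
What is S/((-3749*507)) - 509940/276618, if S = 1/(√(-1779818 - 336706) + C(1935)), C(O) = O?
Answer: -105196633490659915/57064129819542469 + 2*I*√529131/11139777636507 ≈ -1.8435 + 1.306e-10*I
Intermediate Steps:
S = 1/(1935 + 2*I*√529131) (S = 1/(√(-1779818 - 336706) + 1935) = 1/(√(-2116524) + 1935) = 1/(2*I*√529131 + 1935) = 1/(1935 + 2*I*√529131) ≈ 0.00033016 - 0.00024823*I)
S/((-3749*507)) - 509940/276618 = (645/1953583 - 2*I*√529131/5860749)/((-3749*507)) - 509940/276618 = (645/1953583 - 2*I*√529131/5860749)/(-1900743) - 509940*1/276618 = (645/1953583 - 2*I*√529131/5860749)*(-1/1900743) - 84990/46103 = (-215/1237753070723 + 2*I*√529131/11139777636507) - 84990/46103 = -105196633490659915/57064129819542469 + 2*I*√529131/11139777636507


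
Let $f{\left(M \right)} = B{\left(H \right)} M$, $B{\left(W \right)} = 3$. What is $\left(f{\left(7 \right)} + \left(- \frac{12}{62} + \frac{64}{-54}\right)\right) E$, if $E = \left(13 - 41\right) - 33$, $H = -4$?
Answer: $- \frac{1001803}{837} \approx -1196.9$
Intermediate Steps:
$E = -61$ ($E = -28 - 33 = -61$)
$f{\left(M \right)} = 3 M$
$\left(f{\left(7 \right)} + \left(- \frac{12}{62} + \frac{64}{-54}\right)\right) E = \left(3 \cdot 7 + \left(- \frac{12}{62} + \frac{64}{-54}\right)\right) \left(-61\right) = \left(21 + \left(\left(-12\right) \frac{1}{62} + 64 \left(- \frac{1}{54}\right)\right)\right) \left(-61\right) = \left(21 - \frac{1154}{837}\right) \left(-61\right) = \frac{16423}{837} \left(-61\right) = - \frac{1001803}{837}$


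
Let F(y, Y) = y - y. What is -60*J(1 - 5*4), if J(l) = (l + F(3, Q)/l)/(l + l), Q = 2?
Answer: -30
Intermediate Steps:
F(y, Y) = 0
J(l) = ½ (J(l) = (l + 0/l)/(l + l) = (l + 0)/((2*l)) = l*(1/(2*l)) = ½)
-60*J(1 - 5*4) = -60*½ = -30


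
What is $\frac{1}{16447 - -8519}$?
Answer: $\frac{1}{24966} \approx 4.0054 \cdot 10^{-5}$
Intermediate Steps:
$\frac{1}{16447 - -8519} = \frac{1}{16447 + \left(8588 - 69\right)} = \frac{1}{16447 + 8519} = \frac{1}{24966}$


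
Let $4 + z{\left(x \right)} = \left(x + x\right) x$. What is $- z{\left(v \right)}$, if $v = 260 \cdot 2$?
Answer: $-540796$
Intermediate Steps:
$v = 520$
$z{\left(x \right)} = -4 + 2 x^{2}$ ($z{\left(x \right)} = -4 + \left(x + x\right) x = -4 + 2 x x = -4 + 2 x^{2}$)
$- z{\left(v \right)} = - (-4 + 2 \cdot 520^{2}) = - (-4 + 2 \cdot 270400) = - (-4 + 540800) = \left(-1\right) 540796 = -540796$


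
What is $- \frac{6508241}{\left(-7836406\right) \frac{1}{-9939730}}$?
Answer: $- \frac{32345079157465}{3918203} \approx -8.2551 \cdot 10^{6}$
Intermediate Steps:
$- \frac{6508241}{\left(-7836406\right) \frac{1}{-9939730}} = - \frac{6508241}{\left(-7836406\right) \left(- \frac{1}{9939730}\right)} = - \frac{6508241}{\frac{3918203}{4969865}} = \left(-6508241\right) \frac{4969865}{3918203} = - \frac{32345079157465}{3918203}$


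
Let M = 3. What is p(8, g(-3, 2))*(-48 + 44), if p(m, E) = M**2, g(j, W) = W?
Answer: -36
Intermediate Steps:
p(m, E) = 9 (p(m, E) = 3**2 = 9)
p(8, g(-3, 2))*(-48 + 44) = 9*(-48 + 44) = 9*(-4) = -36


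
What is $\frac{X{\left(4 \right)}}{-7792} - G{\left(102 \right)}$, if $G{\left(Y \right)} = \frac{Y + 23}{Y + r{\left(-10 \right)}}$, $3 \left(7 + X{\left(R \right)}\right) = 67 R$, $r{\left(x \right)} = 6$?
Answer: $- \frac{245723}{210384} \approx -1.168$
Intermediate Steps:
$X{\left(R \right)} = -7 + \frac{67 R}{3}$
$G{\left(Y \right)} = \frac{23 + Y}{6 + Y}$ ($G{\left(Y \right)} = \frac{Y + 23}{Y + 6} = \frac{23 + Y}{6 + Y}$)
$\frac{X{\left(4 \right)}}{-7792} - G{\left(102 \right)} = \frac{-7 + \frac{67}{3} \cdot 4}{-7792} - \frac{23 + 102}{6 + 102} = \left(-7 + \frac{268}{3}\right) \left(- \frac{1}{7792}\right) - \frac{1}{108} \cdot 125 = \frac{247}{3} \left(- \frac{1}{7792}\right) - \frac{1}{108} \cdot 125 = - \frac{247}{23376} - \frac{125}{108} = - \frac{245723}{210384}$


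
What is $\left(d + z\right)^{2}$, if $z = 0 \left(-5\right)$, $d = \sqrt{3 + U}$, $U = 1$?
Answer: $4$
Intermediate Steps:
$d = 2$ ($d = \sqrt{3 + 1} = \sqrt{4} = 2$)
$z = 0$
$\left(d + z\right)^{2} = \left(2 + 0\right)^{2} = 2^{2} = 4$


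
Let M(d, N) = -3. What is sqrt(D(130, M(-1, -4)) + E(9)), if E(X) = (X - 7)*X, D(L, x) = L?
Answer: 2*sqrt(37) ≈ 12.166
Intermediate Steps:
E(X) = X*(-7 + X) (E(X) = (-7 + X)*X = X*(-7 + X))
sqrt(D(130, M(-1, -4)) + E(9)) = sqrt(130 + 9*(-7 + 9)) = sqrt(130 + 9*2) = sqrt(130 + 18) = sqrt(148) = 2*sqrt(37)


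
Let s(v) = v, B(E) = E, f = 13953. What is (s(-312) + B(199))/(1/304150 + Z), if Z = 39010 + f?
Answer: -34368950/16108696451 ≈ -0.0021336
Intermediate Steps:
Z = 52963 (Z = 39010 + 13953 = 52963)
(s(-312) + B(199))/(1/304150 + Z) = (-312 + 199)/(1/304150 + 52963) = -113/(1/304150 + 52963) = -113/16108696451/304150 = -113*304150/16108696451 = -34368950/16108696451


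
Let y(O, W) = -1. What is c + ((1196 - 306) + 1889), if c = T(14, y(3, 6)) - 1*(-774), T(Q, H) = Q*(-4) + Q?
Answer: 3511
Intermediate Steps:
T(Q, H) = -3*Q (T(Q, H) = -4*Q + Q = -3*Q)
c = 732 (c = -3*14 - 1*(-774) = -42 + 774 = 732)
c + ((1196 - 306) + 1889) = 732 + ((1196 - 306) + 1889) = 732 + (890 + 1889) = 732 + 2779 = 3511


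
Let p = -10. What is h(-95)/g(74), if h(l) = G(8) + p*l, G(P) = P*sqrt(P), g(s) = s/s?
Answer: 950 + 16*sqrt(2) ≈ 972.63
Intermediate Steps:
g(s) = 1
G(P) = P**(3/2)
h(l) = -10*l + 16*sqrt(2) (h(l) = 8**(3/2) - 10*l = 16*sqrt(2) - 10*l = -10*l + 16*sqrt(2))
h(-95)/g(74) = (-10*(-95) + 16*sqrt(2))/1 = (950 + 16*sqrt(2))*1 = 950 + 16*sqrt(2)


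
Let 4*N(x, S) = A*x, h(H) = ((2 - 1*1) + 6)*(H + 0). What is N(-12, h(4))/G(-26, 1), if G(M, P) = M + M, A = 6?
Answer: 9/26 ≈ 0.34615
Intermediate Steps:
G(M, P) = 2*M
h(H) = 7*H (h(H) = ((2 - 1) + 6)*H = (1 + 6)*H = 7*H)
N(x, S) = 3*x/2 (N(x, S) = (6*x)/4 = 3*x/2)
N(-12, h(4))/G(-26, 1) = ((3/2)*(-12))/((2*(-26))) = -18/(-52) = -18*(-1/52) = 9/26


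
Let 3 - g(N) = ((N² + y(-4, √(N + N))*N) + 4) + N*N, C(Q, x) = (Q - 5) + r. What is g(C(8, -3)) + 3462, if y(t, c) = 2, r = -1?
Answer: 3449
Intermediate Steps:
C(Q, x) = -6 + Q (C(Q, x) = (Q - 5) - 1 = (-5 + Q) - 1 = -6 + Q)
g(N) = -1 - 2*N - 2*N² (g(N) = 3 - (((N² + 2*N) + 4) + N*N) = 3 - ((4 + N² + 2*N) + N²) = 3 - (4 + 2*N + 2*N²) = 3 + (-4 - 2*N - 2*N²) = -1 - 2*N - 2*N²)
g(C(8, -3)) + 3462 = (-1 - 2*(-6 + 8) - 2*(-6 + 8)²) + 3462 = (-1 - 2*2 - 2*2²) + 3462 = (-1 - 4 - 2*4) + 3462 = (-1 - 4 - 8) + 3462 = -13 + 3462 = 3449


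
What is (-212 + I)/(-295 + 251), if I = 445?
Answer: -233/44 ≈ -5.2955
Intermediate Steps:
(-212 + I)/(-295 + 251) = (-212 + 445)/(-295 + 251) = 233/(-44) = 233*(-1/44) = -233/44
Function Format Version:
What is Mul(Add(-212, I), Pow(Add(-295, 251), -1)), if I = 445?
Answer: Rational(-233, 44) ≈ -5.2955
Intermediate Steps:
Mul(Add(-212, I), Pow(Add(-295, 251), -1)) = Mul(Add(-212, 445), Pow(Add(-295, 251), -1)) = Mul(233, Pow(-44, -1)) = Mul(233, Rational(-1, 44)) = Rational(-233, 44)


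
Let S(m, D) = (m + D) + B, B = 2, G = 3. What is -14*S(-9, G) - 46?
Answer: 10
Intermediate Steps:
S(m, D) = 2 + D + m (S(m, D) = (m + D) + 2 = (D + m) + 2 = 2 + D + m)
-14*S(-9, G) - 46 = -14*(2 + 3 - 9) - 46 = -14*(-4) - 46 = 56 - 46 = 10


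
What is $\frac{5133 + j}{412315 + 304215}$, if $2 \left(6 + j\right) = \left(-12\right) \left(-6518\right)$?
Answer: $\frac{8847}{143306} \approx 0.061735$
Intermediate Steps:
$j = 39102$ ($j = -6 + \frac{\left(-12\right) \left(-6518\right)}{2} = -6 + \frac{1}{2} \cdot 78216 = -6 + 39108 = 39102$)
$\frac{5133 + j}{412315 + 304215} = \frac{5133 + 39102}{412315 + 304215} = \frac{44235}{716530} = 44235 \cdot \frac{1}{716530} = \frac{8847}{143306}$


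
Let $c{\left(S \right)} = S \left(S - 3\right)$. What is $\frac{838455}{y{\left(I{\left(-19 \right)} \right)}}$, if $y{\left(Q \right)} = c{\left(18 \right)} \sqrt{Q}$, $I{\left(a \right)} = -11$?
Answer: $- \frac{55897 i \sqrt{11}}{198} \approx - 936.31 i$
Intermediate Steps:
$c{\left(S \right)} = S \left(-3 + S\right)$
$y{\left(Q \right)} = 270 \sqrt{Q}$ ($y{\left(Q \right)} = 18 \left(-3 + 18\right) \sqrt{Q} = 18 \cdot 15 \sqrt{Q} = 270 \sqrt{Q}$)
$\frac{838455}{y{\left(I{\left(-19 \right)} \right)}} = \frac{838455}{270 \sqrt{-11}} = \frac{838455}{270 i \sqrt{11}} = 838455 \left(- \frac{i \sqrt{11}}{2970}\right) = - \frac{55897 i \sqrt{11}}{198}$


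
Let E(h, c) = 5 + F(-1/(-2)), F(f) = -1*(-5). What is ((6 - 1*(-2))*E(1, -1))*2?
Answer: 160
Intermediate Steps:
F(f) = 5
E(h, c) = 10 (E(h, c) = 5 + 5 = 10)
((6 - 1*(-2))*E(1, -1))*2 = ((6 - 1*(-2))*10)*2 = ((6 + 2)*10)*2 = (8*10)*2 = 80*2 = 160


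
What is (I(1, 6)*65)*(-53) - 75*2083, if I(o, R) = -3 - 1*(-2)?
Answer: -152780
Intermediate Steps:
I(o, R) = -1 (I(o, R) = -3 + 2 = -1)
(I(1, 6)*65)*(-53) - 75*2083 = -1*65*(-53) - 75*2083 = -65*(-53) - 156225 = 3445 - 156225 = -152780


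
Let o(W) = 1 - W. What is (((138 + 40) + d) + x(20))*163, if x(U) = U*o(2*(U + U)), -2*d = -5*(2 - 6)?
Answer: -230156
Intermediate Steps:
d = -10 (d = -(-5)*(2 - 6)/2 = -(-5)*(-4)/2 = -1/2*20 = -10)
x(U) = U*(1 - 4*U) (x(U) = U*(1 - 2*(U + U)) = U*(1 - 2*2*U) = U*(1 - 4*U))
(((138 + 40) + d) + x(20))*163 = (((138 + 40) - 10) + 20*(1 - 4*20))*163 = ((178 - 10) + 20*(1 - 80))*163 = (168 + 20*(-79))*163 = (168 - 1580)*163 = -1412*163 = -230156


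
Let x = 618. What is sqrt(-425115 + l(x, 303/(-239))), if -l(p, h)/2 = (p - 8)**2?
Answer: I*sqrt(1169315) ≈ 1081.3*I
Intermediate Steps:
l(p, h) = -2*(-8 + p)**2 (l(p, h) = -2*(p - 8)**2 = -2*(-8 + p)**2)
sqrt(-425115 + l(x, 303/(-239))) = sqrt(-425115 - 2*(-8 + 618)**2) = sqrt(-425115 - 2*610**2) = sqrt(-425115 - 2*372100) = sqrt(-425115 - 744200) = sqrt(-1169315) = I*sqrt(1169315)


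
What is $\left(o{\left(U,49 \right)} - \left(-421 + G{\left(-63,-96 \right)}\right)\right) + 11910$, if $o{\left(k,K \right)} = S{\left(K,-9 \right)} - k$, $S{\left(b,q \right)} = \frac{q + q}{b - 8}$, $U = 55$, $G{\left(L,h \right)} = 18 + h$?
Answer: $\frac{506496}{41} \approx 12354.0$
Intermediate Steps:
$S{\left(b,q \right)} = \frac{2 q}{-8 + b}$
$o{\left(k,K \right)} = - k - \frac{18}{-8 + K}$ ($o{\left(k,K \right)} = 2 \left(-9\right) \frac{1}{-8 + K} - k = - \frac{18}{-8 + K} - k = - k - \frac{18}{-8 + K}$)
$\left(o{\left(U,49 \right)} - \left(-421 + G{\left(-63,-96 \right)}\right)\right) + 11910 = \left(\frac{-18 - 55 \left(-8 + 49\right)}{-8 + 49} + \left(421 - \left(18 - 96\right)\right)\right) + 11910 = \left(\frac{-18 - 55 \cdot 41}{41} + \left(421 - -78\right)\right) + 11910 = \left(\frac{-18 - 2255}{41} + \left(421 + 78\right)\right) + 11910 = \left(\frac{1}{41} \left(-2273\right) + 499\right) + 11910 = \left(- \frac{2273}{41} + 499\right) + 11910 = \frac{18186}{41} + 11910 = \frac{506496}{41}$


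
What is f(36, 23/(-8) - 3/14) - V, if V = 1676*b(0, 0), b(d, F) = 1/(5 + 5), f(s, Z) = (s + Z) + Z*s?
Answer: -68853/280 ≈ -245.90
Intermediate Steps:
f(s, Z) = Z + s + Z*s (f(s, Z) = (Z + s) + Z*s = Z + s + Z*s)
b(d, F) = ⅒ (b(d, F) = 1/10 = ⅒)
V = 838/5 (V = 1676*(⅒) = 838/5 ≈ 167.60)
f(36, 23/(-8) - 3/14) - V = ((23/(-8) - 3/14) + 36 + (23/(-8) - 3/14)*36) - 1*838/5 = ((23*(-⅛) - 3*1/14) + 36 + (23*(-⅛) - 3*1/14)*36) - 838/5 = ((-23/8 - 3/14) + 36 + (-23/8 - 3/14)*36) - 838/5 = (-173/56 + 36 - 173/56*36) - 838/5 = (-173/56 + 36 - 1557/14) - 838/5 = -4385/56 - 838/5 = -68853/280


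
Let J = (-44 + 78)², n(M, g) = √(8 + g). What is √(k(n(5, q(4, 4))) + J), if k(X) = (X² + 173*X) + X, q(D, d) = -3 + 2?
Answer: √(1163 + 174*√7) ≈ 40.291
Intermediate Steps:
q(D, d) = -1
k(X) = X² + 174*X
J = 1156 (J = 34² = 1156)
√(k(n(5, q(4, 4))) + J) = √(√(8 - 1)*(174 + √(8 - 1)) + 1156) = √(√7*(174 + √7) + 1156) = √(1156 + √7*(174 + √7))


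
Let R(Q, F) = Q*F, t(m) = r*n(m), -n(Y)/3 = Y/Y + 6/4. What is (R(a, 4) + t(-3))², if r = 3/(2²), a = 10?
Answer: 75625/64 ≈ 1181.6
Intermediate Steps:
r = ¾ (r = 3/4 = 3*(¼) = ¾ ≈ 0.75000)
n(Y) = -15/2 (n(Y) = -3*(Y/Y + 6/4) = -3*(1 + 6*(¼)) = -3*(1 + 3/2) = -3*5/2 = -15/2)
t(m) = -45/8 (t(m) = (¾)*(-15/2) = -45/8)
R(Q, F) = F*Q
(R(a, 4) + t(-3))² = (4*10 - 45/8)² = (40 - 45/8)² = (275/8)² = 75625/64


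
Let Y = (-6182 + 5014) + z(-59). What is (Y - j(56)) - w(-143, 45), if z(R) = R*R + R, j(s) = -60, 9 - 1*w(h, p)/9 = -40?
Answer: 1873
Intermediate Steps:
w(h, p) = 441 (w(h, p) = 81 - 9*(-40) = 81 + 360 = 441)
z(R) = R + R² (z(R) = R² + R = R + R²)
Y = 2254 (Y = (-6182 + 5014) - 59*(1 - 59) = -1168 - 59*(-58) = -1168 + 3422 = 2254)
(Y - j(56)) - w(-143, 45) = (2254 - 1*(-60)) - 1*441 = (2254 + 60) - 441 = 2314 - 441 = 1873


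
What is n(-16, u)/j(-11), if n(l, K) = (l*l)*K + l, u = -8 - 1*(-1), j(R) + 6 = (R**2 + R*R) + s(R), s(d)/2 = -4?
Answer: -452/57 ≈ -7.9298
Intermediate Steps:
s(d) = -8 (s(d) = 2*(-4) = -8)
j(R) = -14 + 2*R**2 (j(R) = -6 + ((R**2 + R*R) - 8) = -6 + ((R**2 + R**2) - 8) = -6 + (2*R**2 - 8) = -6 + (-8 + 2*R**2) = -14 + 2*R**2)
u = -7 (u = -8 + 1 = -7)
n(l, K) = l + K*l**2 (n(l, K) = l**2*K + l = K*l**2 + l = l + K*l**2)
n(-16, u)/j(-11) = (-16*(1 - 7*(-16)))/(-14 + 2*(-11)**2) = (-16*(1 + 112))/(-14 + 2*121) = (-16*113)/(-14 + 242) = -1808/228 = -1808*1/228 = -452/57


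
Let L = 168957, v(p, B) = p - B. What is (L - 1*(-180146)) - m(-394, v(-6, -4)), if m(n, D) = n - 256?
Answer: 349753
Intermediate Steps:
m(n, D) = -256 + n
(L - 1*(-180146)) - m(-394, v(-6, -4)) = (168957 - 1*(-180146)) - (-256 - 394) = (168957 + 180146) - 1*(-650) = 349103 + 650 = 349753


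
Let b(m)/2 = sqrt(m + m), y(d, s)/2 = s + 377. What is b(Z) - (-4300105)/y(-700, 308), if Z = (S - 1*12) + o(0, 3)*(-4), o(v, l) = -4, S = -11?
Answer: 860021/274 + 2*I*sqrt(14) ≈ 3138.8 + 7.4833*I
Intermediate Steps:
y(d, s) = 754 + 2*s (y(d, s) = 2*(s + 377) = 2*(377 + s) = 754 + 2*s)
Z = -7 (Z = (-11 - 1*12) - 4*(-4) = (-11 - 12) + 16 = -23 + 16 = -7)
b(m) = 2*sqrt(2)*sqrt(m) (b(m) = 2*sqrt(m + m) = 2*sqrt(2*m) = 2*(sqrt(2)*sqrt(m)) = 2*sqrt(2)*sqrt(m))
b(Z) - (-4300105)/y(-700, 308) = 2*sqrt(2)*sqrt(-7) - (-4300105)/(754 + 2*308) = 2*sqrt(2)*(I*sqrt(7)) - (-4300105)/(754 + 616) = 2*I*sqrt(14) - (-4300105)/1370 = 2*I*sqrt(14) - 1*(-860021/274) = 2*I*sqrt(14) + 860021/274 = 860021/274 + 2*I*sqrt(14)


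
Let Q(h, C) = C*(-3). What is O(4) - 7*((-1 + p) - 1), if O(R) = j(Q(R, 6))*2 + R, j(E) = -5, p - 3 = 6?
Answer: -55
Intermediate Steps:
p = 9 (p = 3 + 6 = 9)
Q(h, C) = -3*C
O(R) = -10 + R (O(R) = -5*2 + R = -10 + R)
O(4) - 7*((-1 + p) - 1) = (-10 + 4) - 7*((-1 + 9) - 1) = -6 - 7*(8 - 1) = -6 - 7*7 = -6 - 49 = -55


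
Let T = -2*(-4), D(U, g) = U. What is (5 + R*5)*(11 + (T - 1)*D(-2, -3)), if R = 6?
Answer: -105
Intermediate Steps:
T = 8
(5 + R*5)*(11 + (T - 1)*D(-2, -3)) = (5 + 6*5)*(11 + (8 - 1)*(-2)) = (5 + 30)*(11 + 7*(-2)) = 35*(11 - 14) = 35*(-3) = -105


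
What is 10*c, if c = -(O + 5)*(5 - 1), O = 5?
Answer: -400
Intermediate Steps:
c = -40 (c = -(5 + 5)*(5 - 1) = -10*4 = -1*40 = -40)
10*c = 10*(-40) = -400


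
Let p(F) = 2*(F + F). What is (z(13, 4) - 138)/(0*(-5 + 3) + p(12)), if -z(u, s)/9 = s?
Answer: -29/8 ≈ -3.6250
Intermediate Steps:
z(u, s) = -9*s
p(F) = 4*F (p(F) = 2*(2*F) = 4*F)
(z(13, 4) - 138)/(0*(-5 + 3) + p(12)) = (-9*4 - 138)/(0*(-5 + 3) + 4*12) = (-36 - 138)/(0*(-2) + 48) = -174/(0 + 48) = -174/48 = (1/48)*(-174) = -29/8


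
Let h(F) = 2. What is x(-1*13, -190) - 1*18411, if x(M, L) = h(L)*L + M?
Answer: -18804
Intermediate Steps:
x(M, L) = M + 2*L (x(M, L) = 2*L + M = M + 2*L)
x(-1*13, -190) - 1*18411 = (-1*13 + 2*(-190)) - 1*18411 = (-13 - 380) - 18411 = -393 - 18411 = -18804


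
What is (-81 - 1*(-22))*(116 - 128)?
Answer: 708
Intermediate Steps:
(-81 - 1*(-22))*(116 - 128) = (-81 + 22)*(-12) = -59*(-12) = 708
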